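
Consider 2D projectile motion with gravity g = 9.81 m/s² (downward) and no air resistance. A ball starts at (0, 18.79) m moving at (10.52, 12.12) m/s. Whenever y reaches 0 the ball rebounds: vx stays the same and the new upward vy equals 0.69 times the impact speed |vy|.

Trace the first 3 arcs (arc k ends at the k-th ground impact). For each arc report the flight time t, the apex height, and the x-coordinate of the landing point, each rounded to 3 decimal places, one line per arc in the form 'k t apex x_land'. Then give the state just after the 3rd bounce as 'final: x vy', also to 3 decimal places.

1 3.550 26.277 37.346
2 3.194 12.510 70.948
3 2.204 5.956 94.133
final: 94.133 7.459

Arc 1: start y=18.790, vy=12.120 → t=3.550, apex=26.277, x_land=37.346, impact vy=-22.706
  bounce: vy ← 0.69·22.706 = 15.667
Arc 2: start y=0.000, vy=15.667 → t=3.194, apex=12.510, x_land=70.948, impact vy=-15.667
  bounce: vy ← 0.69·15.667 = 10.810
Arc 3: start y=0.000, vy=10.810 → t=2.204, apex=5.956, x_land=94.133, impact vy=-10.810
  bounce: vy ← 0.69·10.810 = 7.459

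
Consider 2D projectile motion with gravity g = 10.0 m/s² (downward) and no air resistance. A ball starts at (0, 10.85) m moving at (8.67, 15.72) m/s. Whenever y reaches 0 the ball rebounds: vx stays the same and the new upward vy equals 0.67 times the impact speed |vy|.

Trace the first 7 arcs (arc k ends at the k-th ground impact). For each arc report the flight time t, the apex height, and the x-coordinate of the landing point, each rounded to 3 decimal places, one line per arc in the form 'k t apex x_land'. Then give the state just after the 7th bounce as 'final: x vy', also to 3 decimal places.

1 3.726 23.206 32.307
2 2.887 10.417 57.336
3 1.934 4.676 74.105
4 1.296 2.099 85.341
5 0.868 0.942 92.868
6 0.582 0.423 97.912
7 0.390 0.190 101.291
final: 101.291 1.306

Arc 1: start y=10.850, vy=15.720 → t=3.726, apex=23.206, x_land=32.307, impact vy=-21.543
  bounce: vy ← 0.67·21.543 = 14.434
Arc 2: start y=0.000, vy=14.434 → t=2.887, apex=10.417, x_land=57.336, impact vy=-14.434
  bounce: vy ← 0.67·14.434 = 9.671
Arc 3: start y=0.000, vy=9.671 → t=1.934, apex=4.676, x_land=74.105, impact vy=-9.671
  bounce: vy ← 0.67·9.671 = 6.479
Arc 4: start y=0.000, vy=6.479 → t=1.296, apex=2.099, x_land=85.341, impact vy=-6.479
  bounce: vy ← 0.67·6.479 = 4.341
Arc 5: start y=0.000, vy=4.341 → t=0.868, apex=0.942, x_land=92.868, impact vy=-4.341
  bounce: vy ← 0.67·4.341 = 2.909
Arc 6: start y=0.000, vy=2.909 → t=0.582, apex=0.423, x_land=97.912, impact vy=-2.909
  bounce: vy ← 0.67·2.909 = 1.949
Arc 7: start y=0.000, vy=1.949 → t=0.390, apex=0.190, x_land=101.291, impact vy=-1.949
  bounce: vy ← 0.67·1.949 = 1.306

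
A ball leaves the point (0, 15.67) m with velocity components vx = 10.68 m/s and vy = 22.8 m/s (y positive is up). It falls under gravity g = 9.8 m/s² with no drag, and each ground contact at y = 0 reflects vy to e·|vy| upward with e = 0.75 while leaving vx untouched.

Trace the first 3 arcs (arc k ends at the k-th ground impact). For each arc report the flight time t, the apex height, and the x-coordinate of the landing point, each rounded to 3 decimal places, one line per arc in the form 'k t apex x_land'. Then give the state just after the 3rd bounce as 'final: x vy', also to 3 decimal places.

1 5.261 42.192 56.187
2 4.402 23.733 103.196
3 3.301 13.350 138.453
final: 138.453 12.132

Arc 1: start y=15.670, vy=22.800 → t=5.261, apex=42.192, x_land=56.187, impact vy=-28.757
  bounce: vy ← 0.75·28.757 = 21.568
Arc 2: start y=0.000, vy=21.568 → t=4.402, apex=23.733, x_land=103.196, impact vy=-21.568
  bounce: vy ← 0.75·21.568 = 16.176
Arc 3: start y=0.000, vy=16.176 → t=3.301, apex=13.350, x_land=138.453, impact vy=-16.176
  bounce: vy ← 0.75·16.176 = 12.132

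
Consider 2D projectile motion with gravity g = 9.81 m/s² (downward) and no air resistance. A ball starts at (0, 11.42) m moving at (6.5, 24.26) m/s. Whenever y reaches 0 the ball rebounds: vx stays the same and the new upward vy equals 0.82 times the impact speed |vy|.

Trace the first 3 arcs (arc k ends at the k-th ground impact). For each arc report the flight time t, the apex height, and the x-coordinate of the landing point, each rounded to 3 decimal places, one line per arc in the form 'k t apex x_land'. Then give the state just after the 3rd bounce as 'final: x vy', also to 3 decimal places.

Arc 1: start y=11.420, vy=24.260 → t=5.379, apex=41.417, x_land=34.962, impact vy=-28.506
  bounce: vy ← 0.82·28.506 = 23.375
Arc 2: start y=0.000, vy=23.375 → t=4.766, apex=27.849, x_land=65.939, impact vy=-23.375
  bounce: vy ← 0.82·23.375 = 19.168
Arc 3: start y=0.000, vy=19.168 → t=3.908, apex=18.726, x_land=91.339, impact vy=-19.168
  bounce: vy ← 0.82·19.168 = 15.717

1 5.379 41.417 34.962
2 4.766 27.849 65.939
3 3.908 18.726 91.339
final: 91.339 15.717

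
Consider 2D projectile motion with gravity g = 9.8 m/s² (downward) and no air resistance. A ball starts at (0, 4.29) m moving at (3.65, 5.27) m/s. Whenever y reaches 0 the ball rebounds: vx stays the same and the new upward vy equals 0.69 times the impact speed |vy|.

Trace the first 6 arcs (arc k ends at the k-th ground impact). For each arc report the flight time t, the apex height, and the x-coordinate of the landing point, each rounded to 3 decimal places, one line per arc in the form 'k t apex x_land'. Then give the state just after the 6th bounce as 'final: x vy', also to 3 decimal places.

1 1.617 5.707 5.902
2 1.489 2.717 11.338
3 1.028 1.294 15.089
4 0.709 0.616 17.677
5 0.489 0.293 19.463
6 0.338 0.140 20.695
final: 20.695 1.141

Arc 1: start y=4.290, vy=5.270 → t=1.617, apex=5.707, x_land=5.902, impact vy=-10.576
  bounce: vy ← 0.69·10.576 = 7.298
Arc 2: start y=0.000, vy=7.298 → t=1.489, apex=2.717, x_land=11.338, impact vy=-7.298
  bounce: vy ← 0.69·7.298 = 5.035
Arc 3: start y=0.000, vy=5.035 → t=1.028, apex=1.294, x_land=15.089, impact vy=-5.035
  bounce: vy ← 0.69·5.035 = 3.474
Arc 4: start y=0.000, vy=3.474 → t=0.709, apex=0.616, x_land=17.677, impact vy=-3.474
  bounce: vy ← 0.69·3.474 = 2.397
Arc 5: start y=0.000, vy=2.397 → t=0.489, apex=0.293, x_land=19.463, impact vy=-2.397
  bounce: vy ← 0.69·2.397 = 1.654
Arc 6: start y=0.000, vy=1.654 → t=0.338, apex=0.140, x_land=20.695, impact vy=-1.654
  bounce: vy ← 0.69·1.654 = 1.141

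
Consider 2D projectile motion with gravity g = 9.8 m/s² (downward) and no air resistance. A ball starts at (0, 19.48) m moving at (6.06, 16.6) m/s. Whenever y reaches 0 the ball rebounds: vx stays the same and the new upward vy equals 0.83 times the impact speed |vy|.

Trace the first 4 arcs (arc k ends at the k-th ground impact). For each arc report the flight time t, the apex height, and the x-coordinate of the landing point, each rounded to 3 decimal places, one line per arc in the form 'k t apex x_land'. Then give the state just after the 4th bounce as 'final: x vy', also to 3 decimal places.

1 4.310 33.539 26.119
2 4.343 23.105 52.438
3 3.605 15.917 74.282
4 2.992 10.965 92.413
final: 92.413 12.168

Arc 1: start y=19.480, vy=16.600 → t=4.310, apex=33.539, x_land=26.119, impact vy=-25.639
  bounce: vy ← 0.83·25.639 = 21.281
Arc 2: start y=0.000, vy=21.281 → t=4.343, apex=23.105, x_land=52.438, impact vy=-21.281
  bounce: vy ← 0.83·21.281 = 17.663
Arc 3: start y=0.000, vy=17.663 → t=3.605, apex=15.917, x_land=74.282, impact vy=-17.663
  bounce: vy ← 0.83·17.663 = 14.660
Arc 4: start y=0.000, vy=14.660 → t=2.992, apex=10.965, x_land=92.413, impact vy=-14.660
  bounce: vy ← 0.83·14.660 = 12.168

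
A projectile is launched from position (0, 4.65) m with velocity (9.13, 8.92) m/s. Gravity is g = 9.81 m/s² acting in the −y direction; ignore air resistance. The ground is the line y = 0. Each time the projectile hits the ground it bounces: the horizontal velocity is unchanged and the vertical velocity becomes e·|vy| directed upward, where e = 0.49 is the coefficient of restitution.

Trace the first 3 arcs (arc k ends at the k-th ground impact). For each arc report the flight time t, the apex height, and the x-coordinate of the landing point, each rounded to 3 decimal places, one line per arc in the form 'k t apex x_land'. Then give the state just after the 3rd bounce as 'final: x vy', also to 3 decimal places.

1 2.241 8.705 20.465
2 1.306 2.090 32.385
3 0.640 0.502 38.225
final: 38.225 1.538

Arc 1: start y=4.650, vy=8.920 → t=2.241, apex=8.705, x_land=20.465, impact vy=-13.069
  bounce: vy ← 0.49·13.069 = 6.404
Arc 2: start y=0.000, vy=6.404 → t=1.306, apex=2.090, x_land=32.385, impact vy=-6.404
  bounce: vy ← 0.49·6.404 = 3.138
Arc 3: start y=0.000, vy=3.138 → t=0.640, apex=0.502, x_land=38.225, impact vy=-3.138
  bounce: vy ← 0.49·3.138 = 1.538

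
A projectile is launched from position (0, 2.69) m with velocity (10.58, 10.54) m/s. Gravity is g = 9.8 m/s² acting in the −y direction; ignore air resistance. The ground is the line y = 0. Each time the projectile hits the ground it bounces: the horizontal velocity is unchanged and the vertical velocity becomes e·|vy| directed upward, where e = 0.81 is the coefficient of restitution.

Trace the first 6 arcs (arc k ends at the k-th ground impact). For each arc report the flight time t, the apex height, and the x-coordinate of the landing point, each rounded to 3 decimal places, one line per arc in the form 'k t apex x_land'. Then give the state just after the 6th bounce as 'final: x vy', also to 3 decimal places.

Arc 1: start y=2.690, vy=10.540 → t=2.382, apex=8.358, x_land=25.197, impact vy=-12.799
  bounce: vy ← 0.81·12.799 = 10.367
Arc 2: start y=0.000, vy=10.367 → t=2.116, apex=5.484, x_land=47.581, impact vy=-10.367
  bounce: vy ← 0.81·10.367 = 8.397
Arc 3: start y=0.000, vy=8.397 → t=1.714, apex=3.598, x_land=65.713, impact vy=-8.397
  bounce: vy ← 0.81·8.397 = 6.802
Arc 4: start y=0.000, vy=6.802 → t=1.388, apex=2.361, x_land=80.400, impact vy=-6.802
  bounce: vy ← 0.81·6.802 = 5.510
Arc 5: start y=0.000, vy=5.510 → t=1.124, apex=1.549, x_land=92.296, impact vy=-5.510
  bounce: vy ← 0.81·5.510 = 4.463
Arc 6: start y=0.000, vy=4.463 → t=0.911, apex=1.016, x_land=101.932, impact vy=-4.463
  bounce: vy ← 0.81·4.463 = 3.615

1 2.382 8.358 25.197
2 2.116 5.484 47.581
3 1.714 3.598 65.713
4 1.388 2.361 80.400
5 1.124 1.549 92.296
6 0.911 1.016 101.932
final: 101.932 3.615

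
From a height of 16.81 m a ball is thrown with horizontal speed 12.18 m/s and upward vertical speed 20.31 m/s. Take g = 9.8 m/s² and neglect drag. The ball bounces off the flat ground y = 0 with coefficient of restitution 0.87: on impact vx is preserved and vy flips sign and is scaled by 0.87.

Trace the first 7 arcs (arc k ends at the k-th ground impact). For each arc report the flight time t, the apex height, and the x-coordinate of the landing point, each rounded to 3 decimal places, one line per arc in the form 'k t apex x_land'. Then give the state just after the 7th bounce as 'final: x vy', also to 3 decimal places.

Arc 1: start y=16.810, vy=20.310 → t=4.852, apex=37.856, x_land=59.097, impact vy=-27.239
  bounce: vy ← 0.87·27.239 = 23.698
Arc 2: start y=0.000, vy=23.698 → t=4.836, apex=28.653, x_land=118.003, impact vy=-23.698
  bounce: vy ← 0.87·23.698 = 20.617
Arc 3: start y=0.000, vy=20.617 → t=4.208, apex=21.687, x_land=169.252, impact vy=-20.617
  bounce: vy ← 0.87·20.617 = 17.937
Arc 4: start y=0.000, vy=17.937 → t=3.661, apex=16.415, x_land=213.839, impact vy=-17.937
  bounce: vy ← 0.87·17.937 = 15.605
Arc 5: start y=0.000, vy=15.605 → t=3.185, apex=12.425, x_land=252.629, impact vy=-15.605
  bounce: vy ← 0.87·15.605 = 13.577
Arc 6: start y=0.000, vy=13.577 → t=2.771, apex=9.404, x_land=286.376, impact vy=-13.577
  bounce: vy ← 0.87·13.577 = 11.812
Arc 7: start y=0.000, vy=11.812 → t=2.411, apex=7.118, x_land=315.737, impact vy=-11.812
  bounce: vy ← 0.87·11.812 = 10.276

1 4.852 37.856 59.097
2 4.836 28.653 118.003
3 4.208 21.687 169.252
4 3.661 16.415 213.839
5 3.185 12.425 252.629
6 2.771 9.404 286.376
7 2.411 7.118 315.737
final: 315.737 10.276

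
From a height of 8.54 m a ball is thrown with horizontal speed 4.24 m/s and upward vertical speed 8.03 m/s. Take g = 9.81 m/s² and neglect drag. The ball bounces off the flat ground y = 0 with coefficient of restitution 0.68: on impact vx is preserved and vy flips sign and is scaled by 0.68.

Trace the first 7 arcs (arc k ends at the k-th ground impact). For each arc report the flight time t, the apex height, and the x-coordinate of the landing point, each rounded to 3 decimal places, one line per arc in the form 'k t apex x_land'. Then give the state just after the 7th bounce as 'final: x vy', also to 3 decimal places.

1 2.371 11.826 10.054
2 2.112 5.469 19.008
3 1.436 2.529 25.097
4 0.976 1.169 29.237
5 0.664 0.541 32.053
6 0.452 0.250 33.967
7 0.307 0.116 35.269
final: 35.269 1.024

Arc 1: start y=8.540, vy=8.030 → t=2.371, apex=11.826, x_land=10.054, impact vy=-15.233
  bounce: vy ← 0.68·15.233 = 10.358
Arc 2: start y=0.000, vy=10.358 → t=2.112, apex=5.469, x_land=19.008, impact vy=-10.358
  bounce: vy ← 0.68·10.358 = 7.044
Arc 3: start y=0.000, vy=7.044 → t=1.436, apex=2.529, x_land=25.097, impact vy=-7.044
  bounce: vy ← 0.68·7.044 = 4.790
Arc 4: start y=0.000, vy=4.790 → t=0.976, apex=1.169, x_land=29.237, impact vy=-4.790
  bounce: vy ← 0.68·4.790 = 3.257
Arc 5: start y=0.000, vy=3.257 → t=0.664, apex=0.541, x_land=32.053, impact vy=-3.257
  bounce: vy ← 0.68·3.257 = 2.215
Arc 6: start y=0.000, vy=2.215 → t=0.452, apex=0.250, x_land=33.967, impact vy=-2.215
  bounce: vy ← 0.68·2.215 = 1.506
Arc 7: start y=0.000, vy=1.506 → t=0.307, apex=0.116, x_land=35.269, impact vy=-1.506
  bounce: vy ← 0.68·1.506 = 1.024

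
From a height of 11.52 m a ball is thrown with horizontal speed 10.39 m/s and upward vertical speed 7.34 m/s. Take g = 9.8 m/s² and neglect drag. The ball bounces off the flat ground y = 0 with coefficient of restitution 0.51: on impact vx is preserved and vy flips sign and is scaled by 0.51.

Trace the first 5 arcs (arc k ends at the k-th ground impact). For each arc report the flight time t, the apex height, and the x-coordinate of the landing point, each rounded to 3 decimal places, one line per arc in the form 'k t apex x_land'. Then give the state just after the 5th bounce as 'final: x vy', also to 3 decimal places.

1 2.455 14.269 25.512
2 1.741 3.711 43.597
3 0.888 0.965 52.820
4 0.453 0.251 57.524
5 0.231 0.065 59.923
final: 59.923 0.577

Arc 1: start y=11.520, vy=7.340 → t=2.455, apex=14.269, x_land=25.512, impact vy=-16.723
  bounce: vy ← 0.51·16.723 = 8.529
Arc 2: start y=0.000, vy=8.529 → t=1.741, apex=3.711, x_land=43.597, impact vy=-8.529
  bounce: vy ← 0.51·8.529 = 4.350
Arc 3: start y=0.000, vy=4.350 → t=0.888, apex=0.965, x_land=52.820, impact vy=-4.350
  bounce: vy ← 0.51·4.350 = 2.218
Arc 4: start y=0.000, vy=2.218 → t=0.453, apex=0.251, x_land=57.524, impact vy=-2.218
  bounce: vy ← 0.51·2.218 = 1.131
Arc 5: start y=0.000, vy=1.131 → t=0.231, apex=0.065, x_land=59.923, impact vy=-1.131
  bounce: vy ← 0.51·1.131 = 0.577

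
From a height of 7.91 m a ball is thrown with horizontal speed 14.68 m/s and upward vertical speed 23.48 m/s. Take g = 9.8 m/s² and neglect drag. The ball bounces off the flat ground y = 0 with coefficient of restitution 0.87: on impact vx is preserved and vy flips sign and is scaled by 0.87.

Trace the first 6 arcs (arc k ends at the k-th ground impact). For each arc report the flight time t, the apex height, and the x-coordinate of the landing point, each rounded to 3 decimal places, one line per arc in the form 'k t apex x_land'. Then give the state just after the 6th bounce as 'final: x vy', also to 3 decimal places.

Arc 1: start y=7.910, vy=23.480 → t=5.108, apex=36.038, x_land=74.984, impact vy=-26.577
  bounce: vy ← 0.87·26.577 = 23.122
Arc 2: start y=0.000, vy=23.122 → t=4.719, apex=27.277, x_land=144.256, impact vy=-23.122
  bounce: vy ← 0.87·23.122 = 20.116
Arc 3: start y=0.000, vy=20.116 → t=4.105, apex=20.646, x_land=204.522, impact vy=-20.116
  bounce: vy ← 0.87·20.116 = 17.501
Arc 4: start y=0.000, vy=17.501 → t=3.572, apex=15.627, x_land=256.954, impact vy=-17.501
  bounce: vy ← 0.87·17.501 = 15.226
Arc 5: start y=0.000, vy=15.226 → t=3.107, apex=11.828, x_land=302.570, impact vy=-15.226
  bounce: vy ← 0.87·15.226 = 13.247
Arc 6: start y=0.000, vy=13.247 → t=2.703, apex=8.953, x_land=342.256, impact vy=-13.247
  bounce: vy ← 0.87·13.247 = 11.525

1 5.108 36.038 74.984
2 4.719 27.277 144.256
3 4.105 20.646 204.522
4 3.572 15.627 256.954
5 3.107 11.828 302.570
6 2.703 8.953 342.256
final: 342.256 11.525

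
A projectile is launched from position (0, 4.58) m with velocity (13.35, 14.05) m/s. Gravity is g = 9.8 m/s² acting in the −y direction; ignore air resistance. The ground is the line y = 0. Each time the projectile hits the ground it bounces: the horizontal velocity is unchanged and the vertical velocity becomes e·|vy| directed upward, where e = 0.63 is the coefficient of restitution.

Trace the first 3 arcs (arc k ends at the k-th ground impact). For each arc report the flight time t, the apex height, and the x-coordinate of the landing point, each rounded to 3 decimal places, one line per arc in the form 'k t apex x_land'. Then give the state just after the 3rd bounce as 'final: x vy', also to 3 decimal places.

1 3.163 14.652 42.224
2 2.179 5.815 71.311
3 1.373 2.308 89.636
final: 89.636 4.237

Arc 1: start y=4.580, vy=14.050 → t=3.163, apex=14.652, x_land=42.224, impact vy=-16.946
  bounce: vy ← 0.63·16.946 = 10.676
Arc 2: start y=0.000, vy=10.676 → t=2.179, apex=5.815, x_land=71.311, impact vy=-10.676
  bounce: vy ← 0.63·10.676 = 6.726
Arc 3: start y=0.000, vy=6.726 → t=1.373, apex=2.308, x_land=89.636, impact vy=-6.726
  bounce: vy ← 0.63·6.726 = 4.237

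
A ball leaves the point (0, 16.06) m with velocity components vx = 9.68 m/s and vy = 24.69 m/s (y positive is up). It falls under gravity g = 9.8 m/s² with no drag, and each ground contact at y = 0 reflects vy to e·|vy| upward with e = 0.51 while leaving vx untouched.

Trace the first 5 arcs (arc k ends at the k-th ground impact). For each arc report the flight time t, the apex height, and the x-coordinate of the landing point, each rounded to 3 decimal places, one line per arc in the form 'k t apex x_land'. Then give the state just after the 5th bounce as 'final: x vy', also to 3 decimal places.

1 5.622 47.162 54.419
2 3.164 12.267 85.051
3 1.614 3.191 100.673
4 0.823 0.830 108.640
5 0.420 0.216 112.704
final: 112.704 1.049

Arc 1: start y=16.060, vy=24.690 → t=5.622, apex=47.162, x_land=54.419, impact vy=-30.403
  bounce: vy ← 0.51·30.403 = 15.506
Arc 2: start y=0.000, vy=15.506 → t=3.164, apex=12.267, x_land=85.051, impact vy=-15.506
  bounce: vy ← 0.51·15.506 = 7.908
Arc 3: start y=0.000, vy=7.908 → t=1.614, apex=3.191, x_land=100.673, impact vy=-7.908
  bounce: vy ← 0.51·7.908 = 4.033
Arc 4: start y=0.000, vy=4.033 → t=0.823, apex=0.830, x_land=108.640, impact vy=-4.033
  bounce: vy ← 0.51·4.033 = 2.057
Arc 5: start y=0.000, vy=2.057 → t=0.420, apex=0.216, x_land=112.704, impact vy=-2.057
  bounce: vy ← 0.51·2.057 = 1.049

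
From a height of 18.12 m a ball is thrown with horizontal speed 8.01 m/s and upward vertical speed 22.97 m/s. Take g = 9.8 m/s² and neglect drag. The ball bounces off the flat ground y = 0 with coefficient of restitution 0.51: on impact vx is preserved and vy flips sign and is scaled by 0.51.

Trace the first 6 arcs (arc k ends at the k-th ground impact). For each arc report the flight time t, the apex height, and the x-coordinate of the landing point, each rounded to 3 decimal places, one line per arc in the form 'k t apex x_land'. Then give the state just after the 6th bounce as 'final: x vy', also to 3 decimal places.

1 5.376 45.039 43.059
2 3.092 11.715 67.829
3 1.577 3.047 80.462
4 0.804 0.793 86.905
5 0.410 0.206 90.191
6 0.209 0.054 91.867
final: 91.867 0.523

Arc 1: start y=18.120, vy=22.970 → t=5.376, apex=45.039, x_land=43.059, impact vy=-29.711
  bounce: vy ← 0.51·29.711 = 15.153
Arc 2: start y=0.000, vy=15.153 → t=3.092, apex=11.715, x_land=67.829, impact vy=-15.153
  bounce: vy ← 0.51·15.153 = 7.728
Arc 3: start y=0.000, vy=7.728 → t=1.577, apex=3.047, x_land=80.462, impact vy=-7.728
  bounce: vy ← 0.51·7.728 = 3.941
Arc 4: start y=0.000, vy=3.941 → t=0.804, apex=0.793, x_land=86.905, impact vy=-3.941
  bounce: vy ← 0.51·3.941 = 2.010
Arc 5: start y=0.000, vy=2.010 → t=0.410, apex=0.206, x_land=90.191, impact vy=-2.010
  bounce: vy ← 0.51·2.010 = 1.025
Arc 6: start y=0.000, vy=1.025 → t=0.209, apex=0.054, x_land=91.867, impact vy=-1.025
  bounce: vy ← 0.51·1.025 = 0.523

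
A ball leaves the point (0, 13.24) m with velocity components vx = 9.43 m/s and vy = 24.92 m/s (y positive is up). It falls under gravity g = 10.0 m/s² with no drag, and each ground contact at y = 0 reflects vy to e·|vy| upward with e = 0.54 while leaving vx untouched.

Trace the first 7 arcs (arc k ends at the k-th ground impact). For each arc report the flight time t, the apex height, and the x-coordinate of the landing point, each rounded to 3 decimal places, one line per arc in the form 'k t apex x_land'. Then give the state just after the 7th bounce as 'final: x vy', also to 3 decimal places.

Arc 1: start y=13.240, vy=24.920 → t=5.468, apex=44.290, x_land=51.566, impact vy=-29.762
  bounce: vy ← 0.54·29.762 = 16.072
Arc 2: start y=0.000, vy=16.072 → t=3.214, apex=12.915, x_land=81.877, impact vy=-16.072
  bounce: vy ← 0.54·16.072 = 8.679
Arc 3: start y=0.000, vy=8.679 → t=1.736, apex=3.766, x_land=98.245, impact vy=-8.679
  bounce: vy ← 0.54·8.679 = 4.687
Arc 4: start y=0.000, vy=4.687 → t=0.937, apex=1.098, x_land=107.084, impact vy=-4.687
  bounce: vy ← 0.54·4.687 = 2.531
Arc 5: start y=0.000, vy=2.531 → t=0.506, apex=0.320, x_land=111.857, impact vy=-2.531
  bounce: vy ← 0.54·2.531 = 1.367
Arc 6: start y=0.000, vy=1.367 → t=0.273, apex=0.093, x_land=114.434, impact vy=-1.367
  bounce: vy ← 0.54·1.367 = 0.738
Arc 7: start y=0.000, vy=0.738 → t=0.148, apex=0.027, x_land=115.826, impact vy=-0.738
  bounce: vy ← 0.54·0.738 = 0.398

1 5.468 44.290 51.566
2 3.214 12.915 81.877
3 1.736 3.766 98.245
4 0.937 1.098 107.084
5 0.506 0.320 111.857
6 0.273 0.093 114.434
7 0.148 0.027 115.826
final: 115.826 0.398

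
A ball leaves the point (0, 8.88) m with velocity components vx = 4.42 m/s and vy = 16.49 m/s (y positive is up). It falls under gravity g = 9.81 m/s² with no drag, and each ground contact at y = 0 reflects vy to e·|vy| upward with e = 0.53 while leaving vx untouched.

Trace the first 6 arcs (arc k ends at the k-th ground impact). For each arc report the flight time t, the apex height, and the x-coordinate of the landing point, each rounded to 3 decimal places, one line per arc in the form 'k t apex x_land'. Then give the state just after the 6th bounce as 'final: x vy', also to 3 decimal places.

1 3.834 22.739 16.947
2 2.282 6.387 27.034
3 1.210 1.794 32.381
4 0.641 0.504 35.215
5 0.340 0.142 36.716
6 0.180 0.040 37.512
final: 37.512 0.468

Arc 1: start y=8.880, vy=16.490 → t=3.834, apex=22.739, x_land=16.947, impact vy=-21.122
  bounce: vy ← 0.53·21.122 = 11.195
Arc 2: start y=0.000, vy=11.195 → t=2.282, apex=6.387, x_land=27.034, impact vy=-11.195
  bounce: vy ← 0.53·11.195 = 5.933
Arc 3: start y=0.000, vy=5.933 → t=1.210, apex=1.794, x_land=32.381, impact vy=-5.933
  bounce: vy ← 0.53·5.933 = 3.145
Arc 4: start y=0.000, vy=3.145 → t=0.641, apex=0.504, x_land=35.215, impact vy=-3.145
  bounce: vy ← 0.53·3.145 = 1.667
Arc 5: start y=0.000, vy=1.667 → t=0.340, apex=0.142, x_land=36.716, impact vy=-1.667
  bounce: vy ← 0.53·1.667 = 0.883
Arc 6: start y=0.000, vy=0.883 → t=0.180, apex=0.040, x_land=37.512, impact vy=-0.883
  bounce: vy ← 0.53·0.883 = 0.468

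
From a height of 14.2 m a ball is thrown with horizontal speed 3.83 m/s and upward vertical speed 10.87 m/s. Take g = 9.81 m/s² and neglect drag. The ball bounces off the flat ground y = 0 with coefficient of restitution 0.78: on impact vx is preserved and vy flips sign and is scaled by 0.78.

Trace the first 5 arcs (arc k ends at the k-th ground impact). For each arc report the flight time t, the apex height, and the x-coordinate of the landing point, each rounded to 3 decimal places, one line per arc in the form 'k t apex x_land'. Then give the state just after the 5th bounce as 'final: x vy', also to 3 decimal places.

1 3.139 20.222 12.021
2 3.168 12.303 24.152
3 2.471 7.485 33.615
4 1.927 4.554 40.996
5 1.503 2.771 46.753
final: 46.753 5.751

Arc 1: start y=14.200, vy=10.870 → t=3.139, apex=20.222, x_land=12.021, impact vy=-19.919
  bounce: vy ← 0.78·19.919 = 15.537
Arc 2: start y=0.000, vy=15.537 → t=3.168, apex=12.303, x_land=24.152, impact vy=-15.537
  bounce: vy ← 0.78·15.537 = 12.119
Arc 3: start y=0.000, vy=12.119 → t=2.471, apex=7.485, x_land=33.615, impact vy=-12.119
  bounce: vy ← 0.78·12.119 = 9.453
Arc 4: start y=0.000, vy=9.453 → t=1.927, apex=4.554, x_land=40.996, impact vy=-9.453
  bounce: vy ← 0.78·9.453 = 7.373
Arc 5: start y=0.000, vy=7.373 → t=1.503, apex=2.771, x_land=46.753, impact vy=-7.373
  bounce: vy ← 0.78·7.373 = 5.751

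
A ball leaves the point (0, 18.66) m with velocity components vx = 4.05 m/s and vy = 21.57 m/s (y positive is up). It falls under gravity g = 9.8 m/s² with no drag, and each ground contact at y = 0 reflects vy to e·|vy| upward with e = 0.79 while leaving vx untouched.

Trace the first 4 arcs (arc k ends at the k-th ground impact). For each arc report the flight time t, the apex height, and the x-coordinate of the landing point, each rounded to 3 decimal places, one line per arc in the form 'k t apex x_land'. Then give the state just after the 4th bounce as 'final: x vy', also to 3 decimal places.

1 5.143 42.398 20.827
2 4.648 26.461 39.650
3 3.672 16.514 54.520
4 2.901 10.306 66.268
final: 66.268 11.228

Arc 1: start y=18.660, vy=21.570 → t=5.143, apex=42.398, x_land=20.827, impact vy=-28.827
  bounce: vy ← 0.79·28.827 = 22.773
Arc 2: start y=0.000, vy=22.773 → t=4.648, apex=26.461, x_land=39.650, impact vy=-22.773
  bounce: vy ← 0.79·22.773 = 17.991
Arc 3: start y=0.000, vy=17.991 → t=3.672, apex=16.514, x_land=54.520, impact vy=-17.991
  bounce: vy ← 0.79·17.991 = 14.213
Arc 4: start y=0.000, vy=14.213 → t=2.901, apex=10.306, x_land=66.268, impact vy=-14.213
  bounce: vy ← 0.79·14.213 = 11.228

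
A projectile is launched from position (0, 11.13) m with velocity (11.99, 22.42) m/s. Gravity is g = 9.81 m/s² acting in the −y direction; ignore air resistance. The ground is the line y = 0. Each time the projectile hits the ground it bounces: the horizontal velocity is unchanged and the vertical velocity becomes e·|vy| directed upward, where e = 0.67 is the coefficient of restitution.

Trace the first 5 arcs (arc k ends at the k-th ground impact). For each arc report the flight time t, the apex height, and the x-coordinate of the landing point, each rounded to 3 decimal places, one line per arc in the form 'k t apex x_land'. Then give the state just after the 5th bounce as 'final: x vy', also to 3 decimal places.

1 5.023 36.750 60.221
2 3.668 16.497 104.199
3 2.457 7.405 133.664
4 1.646 3.324 153.405
5 1.103 1.492 166.632
final: 166.632 3.625

Arc 1: start y=11.130, vy=22.420 → t=5.023, apex=36.750, x_land=60.221, impact vy=-26.852
  bounce: vy ← 0.67·26.852 = 17.991
Arc 2: start y=0.000, vy=17.991 → t=3.668, apex=16.497, x_land=104.199, impact vy=-17.991
  bounce: vy ← 0.67·17.991 = 12.054
Arc 3: start y=0.000, vy=12.054 → t=2.457, apex=7.405, x_land=133.664, impact vy=-12.054
  bounce: vy ← 0.67·12.054 = 8.076
Arc 4: start y=0.000, vy=8.076 → t=1.646, apex=3.324, x_land=153.405, impact vy=-8.076
  bounce: vy ← 0.67·8.076 = 5.411
Arc 5: start y=0.000, vy=5.411 → t=1.103, apex=1.492, x_land=166.632, impact vy=-5.411
  bounce: vy ← 0.67·5.411 = 3.625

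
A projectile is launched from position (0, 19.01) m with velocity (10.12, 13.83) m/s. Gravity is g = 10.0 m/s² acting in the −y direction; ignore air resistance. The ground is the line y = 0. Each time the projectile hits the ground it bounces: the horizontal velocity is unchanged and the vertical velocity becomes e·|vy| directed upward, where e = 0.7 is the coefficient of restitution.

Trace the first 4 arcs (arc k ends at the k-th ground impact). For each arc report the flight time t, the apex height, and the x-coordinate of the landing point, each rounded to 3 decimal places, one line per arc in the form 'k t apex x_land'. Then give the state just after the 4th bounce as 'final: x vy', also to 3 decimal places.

Arc 1: start y=19.010, vy=13.830 → t=3.774, apex=28.573, x_land=38.188, impact vy=-23.905
  bounce: vy ← 0.7·23.905 = 16.734
Arc 2: start y=0.000, vy=16.734 → t=3.347, apex=14.001, x_land=72.057, impact vy=-16.734
  bounce: vy ← 0.7·16.734 = 11.714
Arc 3: start y=0.000, vy=11.714 → t=2.343, apex=6.860, x_land=95.766, impact vy=-11.714
  bounce: vy ← 0.7·11.714 = 8.200
Arc 4: start y=0.000, vy=8.200 → t=1.640, apex=3.362, x_land=112.362, impact vy=-8.200
  bounce: vy ← 0.7·8.200 = 5.740

1 3.774 28.573 38.188
2 3.347 14.001 72.057
3 2.343 6.860 95.766
4 1.640 3.362 112.362
final: 112.362 5.740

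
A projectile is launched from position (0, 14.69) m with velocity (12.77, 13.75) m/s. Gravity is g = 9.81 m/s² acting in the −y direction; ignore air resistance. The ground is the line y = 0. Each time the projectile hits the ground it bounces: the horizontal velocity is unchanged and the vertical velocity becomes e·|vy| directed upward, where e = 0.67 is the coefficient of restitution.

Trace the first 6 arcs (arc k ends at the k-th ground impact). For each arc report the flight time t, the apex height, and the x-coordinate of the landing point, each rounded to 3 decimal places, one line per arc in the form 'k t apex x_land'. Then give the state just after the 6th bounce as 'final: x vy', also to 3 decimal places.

1 3.629 24.326 46.337
2 2.984 10.920 84.445
3 1.999 4.902 109.977
4 1.340 2.201 127.084
5 0.898 0.988 138.545
6 0.601 0.443 146.225
final: 146.225 1.976

Arc 1: start y=14.690, vy=13.750 → t=3.629, apex=24.326, x_land=46.337, impact vy=-21.847
  bounce: vy ← 0.67·21.847 = 14.637
Arc 2: start y=0.000, vy=14.637 → t=2.984, apex=10.920, x_land=84.445, impact vy=-14.637
  bounce: vy ← 0.67·14.637 = 9.807
Arc 3: start y=0.000, vy=9.807 → t=1.999, apex=4.902, x_land=109.977, impact vy=-9.807
  bounce: vy ← 0.67·9.807 = 6.571
Arc 4: start y=0.000, vy=6.571 → t=1.340, apex=2.201, x_land=127.084, impact vy=-6.571
  bounce: vy ← 0.67·6.571 = 4.402
Arc 5: start y=0.000, vy=4.402 → t=0.898, apex=0.988, x_land=138.545, impact vy=-4.402
  bounce: vy ← 0.67·4.402 = 2.950
Arc 6: start y=0.000, vy=2.950 → t=0.601, apex=0.443, x_land=146.225, impact vy=-2.950
  bounce: vy ← 0.67·2.950 = 1.976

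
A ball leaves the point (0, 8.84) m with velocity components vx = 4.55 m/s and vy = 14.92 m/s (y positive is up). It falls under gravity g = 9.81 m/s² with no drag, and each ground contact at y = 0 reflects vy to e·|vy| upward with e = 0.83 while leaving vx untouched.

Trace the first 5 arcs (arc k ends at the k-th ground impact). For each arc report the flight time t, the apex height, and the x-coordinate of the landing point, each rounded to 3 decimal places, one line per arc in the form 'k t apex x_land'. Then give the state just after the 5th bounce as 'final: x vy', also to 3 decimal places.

1 3.550 20.186 16.150
2 3.368 13.906 31.473
3 2.795 9.580 44.190
4 2.320 6.600 54.746
5 1.926 4.546 63.507
final: 63.507 7.839

Arc 1: start y=8.840, vy=14.920 → t=3.550, apex=20.186, x_land=16.150, impact vy=-19.901
  bounce: vy ← 0.83·19.901 = 16.518
Arc 2: start y=0.000, vy=16.518 → t=3.368, apex=13.906, x_land=31.473, impact vy=-16.518
  bounce: vy ← 0.83·16.518 = 13.710
Arc 3: start y=0.000, vy=13.710 → t=2.795, apex=9.580, x_land=44.190, impact vy=-13.710
  bounce: vy ← 0.83·13.710 = 11.379
Arc 4: start y=0.000, vy=11.379 → t=2.320, apex=6.600, x_land=54.746, impact vy=-11.379
  bounce: vy ← 0.83·11.379 = 9.445
Arc 5: start y=0.000, vy=9.445 → t=1.926, apex=4.546, x_land=63.507, impact vy=-9.445
  bounce: vy ← 0.83·9.445 = 7.839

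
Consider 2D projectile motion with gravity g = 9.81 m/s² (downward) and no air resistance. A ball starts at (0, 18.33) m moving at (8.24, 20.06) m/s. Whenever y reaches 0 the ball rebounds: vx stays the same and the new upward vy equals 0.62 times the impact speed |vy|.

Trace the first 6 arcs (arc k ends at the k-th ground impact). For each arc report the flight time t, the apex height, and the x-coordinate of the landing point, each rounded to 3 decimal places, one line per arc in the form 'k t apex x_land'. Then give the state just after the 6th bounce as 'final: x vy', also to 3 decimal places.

1 4.859 38.840 40.037
2 3.489 14.930 68.789
3 2.163 5.739 86.615
4 1.341 2.206 97.667
5 0.832 0.848 104.520
6 0.516 0.326 108.768
final: 108.768 1.568

Arc 1: start y=18.330, vy=20.060 → t=4.859, apex=38.840, x_land=40.037, impact vy=-27.605
  bounce: vy ← 0.62·27.605 = 17.115
Arc 2: start y=0.000, vy=17.115 → t=3.489, apex=14.930, x_land=68.789, impact vy=-17.115
  bounce: vy ← 0.62·17.115 = 10.611
Arc 3: start y=0.000, vy=10.611 → t=2.163, apex=5.739, x_land=86.615, impact vy=-10.611
  bounce: vy ← 0.62·10.611 = 6.579
Arc 4: start y=0.000, vy=6.579 → t=1.341, apex=2.206, x_land=97.667, impact vy=-6.579
  bounce: vy ← 0.62·6.579 = 4.079
Arc 5: start y=0.000, vy=4.079 → t=0.832, apex=0.848, x_land=104.520, impact vy=-4.079
  bounce: vy ← 0.62·4.079 = 2.529
Arc 6: start y=0.000, vy=2.529 → t=0.516, apex=0.326, x_land=108.768, impact vy=-2.529
  bounce: vy ← 0.62·2.529 = 1.568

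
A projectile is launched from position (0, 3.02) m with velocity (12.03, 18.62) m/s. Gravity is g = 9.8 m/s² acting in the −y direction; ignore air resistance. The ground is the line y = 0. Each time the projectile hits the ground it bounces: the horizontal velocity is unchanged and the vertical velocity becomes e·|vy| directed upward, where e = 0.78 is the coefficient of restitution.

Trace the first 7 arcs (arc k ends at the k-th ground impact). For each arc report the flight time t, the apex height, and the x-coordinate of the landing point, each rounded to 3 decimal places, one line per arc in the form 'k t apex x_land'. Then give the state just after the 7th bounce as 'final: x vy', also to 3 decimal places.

1 3.956 20.709 47.588
2 3.207 12.599 86.169
3 2.502 7.665 116.262
4 1.951 4.664 139.735
5 1.522 2.837 158.043
6 1.187 1.726 172.324
7 0.926 1.050 183.463
final: 183.463 3.539

Arc 1: start y=3.020, vy=18.620 → t=3.956, apex=20.709, x_land=47.588, impact vy=-20.147
  bounce: vy ← 0.78·20.147 = 15.715
Arc 2: start y=0.000, vy=15.715 → t=3.207, apex=12.599, x_land=86.169, impact vy=-15.715
  bounce: vy ← 0.78·15.715 = 12.257
Arc 3: start y=0.000, vy=12.257 → t=2.502, apex=7.665, x_land=116.262, impact vy=-12.257
  bounce: vy ← 0.78·12.257 = 9.561
Arc 4: start y=0.000, vy=9.561 → t=1.951, apex=4.664, x_land=139.735, impact vy=-9.561
  bounce: vy ← 0.78·9.561 = 7.457
Arc 5: start y=0.000, vy=7.457 → t=1.522, apex=2.837, x_land=158.043, impact vy=-7.457
  bounce: vy ← 0.78·7.457 = 5.817
Arc 6: start y=0.000, vy=5.817 → t=1.187, apex=1.726, x_land=172.324, impact vy=-5.817
  bounce: vy ← 0.78·5.817 = 4.537
Arc 7: start y=0.000, vy=4.537 → t=0.926, apex=1.050, x_land=183.463, impact vy=-4.537
  bounce: vy ← 0.78·4.537 = 3.539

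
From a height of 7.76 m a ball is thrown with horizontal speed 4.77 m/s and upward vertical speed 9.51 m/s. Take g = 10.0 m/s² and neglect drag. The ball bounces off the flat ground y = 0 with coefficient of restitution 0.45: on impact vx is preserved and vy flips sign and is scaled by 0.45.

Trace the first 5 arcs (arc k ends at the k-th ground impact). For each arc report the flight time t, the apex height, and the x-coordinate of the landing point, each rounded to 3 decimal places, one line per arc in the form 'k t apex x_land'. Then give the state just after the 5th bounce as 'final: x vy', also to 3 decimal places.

1 2.518 12.282 12.012
2 1.411 2.487 18.741
3 0.635 0.504 21.768
4 0.286 0.102 23.131
5 0.129 0.021 23.744
final: 23.744 0.289

Arc 1: start y=7.760, vy=9.510 → t=2.518, apex=12.282, x_land=12.012, impact vy=-15.673
  bounce: vy ← 0.45·15.673 = 7.053
Arc 2: start y=0.000, vy=7.053 → t=1.411, apex=2.487, x_land=18.741, impact vy=-7.053
  bounce: vy ← 0.45·7.053 = 3.174
Arc 3: start y=0.000, vy=3.174 → t=0.635, apex=0.504, x_land=21.768, impact vy=-3.174
  bounce: vy ← 0.45·3.174 = 1.428
Arc 4: start y=0.000, vy=1.428 → t=0.286, apex=0.102, x_land=23.131, impact vy=-1.428
  bounce: vy ← 0.45·1.428 = 0.643
Arc 5: start y=0.000, vy=0.643 → t=0.129, apex=0.021, x_land=23.744, impact vy=-0.643
  bounce: vy ← 0.45·0.643 = 0.289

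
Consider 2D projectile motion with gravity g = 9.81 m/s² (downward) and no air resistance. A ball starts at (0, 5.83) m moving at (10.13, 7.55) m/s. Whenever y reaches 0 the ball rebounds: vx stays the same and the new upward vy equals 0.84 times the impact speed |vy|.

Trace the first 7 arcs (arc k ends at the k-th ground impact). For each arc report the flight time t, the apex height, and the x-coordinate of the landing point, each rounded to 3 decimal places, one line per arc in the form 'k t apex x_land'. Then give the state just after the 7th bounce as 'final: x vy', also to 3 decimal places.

Arc 1: start y=5.830, vy=7.550 → t=2.104, apex=8.735, x_land=21.315, impact vy=-13.091
  bounce: vy ← 0.84·13.091 = 10.997
Arc 2: start y=0.000, vy=10.997 → t=2.242, apex=6.164, x_land=44.026, impact vy=-10.997
  bounce: vy ← 0.84·10.997 = 9.237
Arc 3: start y=0.000, vy=9.237 → t=1.883, apex=4.349, x_land=63.103, impact vy=-9.237
  bounce: vy ← 0.84·9.237 = 7.759
Arc 4: start y=0.000, vy=7.759 → t=1.582, apex=3.069, x_land=79.128, impact vy=-7.759
  bounce: vy ← 0.84·7.759 = 6.518
Arc 5: start y=0.000, vy=6.518 → t=1.329, apex=2.165, x_land=92.589, impact vy=-6.518
  bounce: vy ← 0.84·6.518 = 5.475
Arc 6: start y=0.000, vy=5.475 → t=1.116, apex=1.528, x_land=103.896, impact vy=-5.475
  bounce: vy ← 0.84·5.475 = 4.599
Arc 7: start y=0.000, vy=4.599 → t=0.938, apex=1.078, x_land=113.395, impact vy=-4.599
  bounce: vy ← 0.84·4.599 = 3.863

1 2.104 8.735 21.315
2 2.242 6.164 44.026
3 1.883 4.349 63.103
4 1.582 3.069 79.128
5 1.329 2.165 92.589
6 1.116 1.528 103.896
7 0.938 1.078 113.395
final: 113.395 3.863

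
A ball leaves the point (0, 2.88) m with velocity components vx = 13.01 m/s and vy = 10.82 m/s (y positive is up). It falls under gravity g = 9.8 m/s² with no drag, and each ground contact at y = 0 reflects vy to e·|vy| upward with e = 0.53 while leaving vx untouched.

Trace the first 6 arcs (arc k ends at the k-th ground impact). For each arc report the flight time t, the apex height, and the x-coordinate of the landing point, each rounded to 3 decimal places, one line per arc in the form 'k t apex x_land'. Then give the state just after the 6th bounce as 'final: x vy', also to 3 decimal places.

1 2.448 8.853 31.852
2 1.425 2.487 50.388
3 0.755 0.699 60.213
4 0.400 0.196 65.420
5 0.212 0.055 68.179
6 0.112 0.015 69.642
final: 69.642 0.292

Arc 1: start y=2.880, vy=10.820 → t=2.448, apex=8.853, x_land=31.852, impact vy=-13.173
  bounce: vy ← 0.53·13.173 = 6.982
Arc 2: start y=0.000, vy=6.982 → t=1.425, apex=2.487, x_land=50.388, impact vy=-6.982
  bounce: vy ← 0.53·6.982 = 3.700
Arc 3: start y=0.000, vy=3.700 → t=0.755, apex=0.699, x_land=60.213, impact vy=-3.700
  bounce: vy ← 0.53·3.700 = 1.961
Arc 4: start y=0.000, vy=1.961 → t=0.400, apex=0.196, x_land=65.420, impact vy=-1.961
  bounce: vy ← 0.53·1.961 = 1.039
Arc 5: start y=0.000, vy=1.039 → t=0.212, apex=0.055, x_land=68.179, impact vy=-1.039
  bounce: vy ← 0.53·1.039 = 0.551
Arc 6: start y=0.000, vy=0.551 → t=0.112, apex=0.015, x_land=69.642, impact vy=-0.551
  bounce: vy ← 0.53·0.551 = 0.292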